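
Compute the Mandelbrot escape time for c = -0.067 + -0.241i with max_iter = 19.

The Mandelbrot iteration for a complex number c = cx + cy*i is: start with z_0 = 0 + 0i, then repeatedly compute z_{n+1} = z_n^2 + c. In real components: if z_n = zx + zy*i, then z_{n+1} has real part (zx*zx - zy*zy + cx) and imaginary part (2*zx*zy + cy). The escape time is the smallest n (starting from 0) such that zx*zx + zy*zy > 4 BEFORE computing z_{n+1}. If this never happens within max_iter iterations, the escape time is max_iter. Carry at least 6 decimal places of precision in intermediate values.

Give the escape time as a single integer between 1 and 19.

z_0 = 0 + 0i, c = -0.0670 + -0.2410i
Iter 1: z = -0.0670 + -0.2410i, |z|^2 = 0.0626
Iter 2: z = -0.1206 + -0.2087i, |z|^2 = 0.0581
Iter 3: z = -0.0960 + -0.1907i, |z|^2 = 0.0456
Iter 4: z = -0.0941 + -0.2044i, |z|^2 = 0.0506
Iter 5: z = -0.0999 + -0.2025i, |z|^2 = 0.0510
Iter 6: z = -0.0980 + -0.2005i, |z|^2 = 0.0498
Iter 7: z = -0.0976 + -0.2017i, |z|^2 = 0.0502
Iter 8: z = -0.0981 + -0.2016i, |z|^2 = 0.0503
Iter 9: z = -0.0980 + -0.2014i, |z|^2 = 0.0502
Iter 10: z = -0.0980 + -0.2015i, |z|^2 = 0.0502
Iter 11: z = -0.0980 + -0.2015i, |z|^2 = 0.0502
Iter 12: z = -0.0980 + -0.2015i, |z|^2 = 0.0502
Iter 13: z = -0.0980 + -0.2015i, |z|^2 = 0.0502
Iter 14: z = -0.0980 + -0.2015i, |z|^2 = 0.0502
Iter 15: z = -0.0980 + -0.2015i, |z|^2 = 0.0502
Iter 16: z = -0.0980 + -0.2015i, |z|^2 = 0.0502
Iter 17: z = -0.0980 + -0.2015i, |z|^2 = 0.0502
Iter 18: z = -0.0980 + -0.2015i, |z|^2 = 0.0502

Answer: 19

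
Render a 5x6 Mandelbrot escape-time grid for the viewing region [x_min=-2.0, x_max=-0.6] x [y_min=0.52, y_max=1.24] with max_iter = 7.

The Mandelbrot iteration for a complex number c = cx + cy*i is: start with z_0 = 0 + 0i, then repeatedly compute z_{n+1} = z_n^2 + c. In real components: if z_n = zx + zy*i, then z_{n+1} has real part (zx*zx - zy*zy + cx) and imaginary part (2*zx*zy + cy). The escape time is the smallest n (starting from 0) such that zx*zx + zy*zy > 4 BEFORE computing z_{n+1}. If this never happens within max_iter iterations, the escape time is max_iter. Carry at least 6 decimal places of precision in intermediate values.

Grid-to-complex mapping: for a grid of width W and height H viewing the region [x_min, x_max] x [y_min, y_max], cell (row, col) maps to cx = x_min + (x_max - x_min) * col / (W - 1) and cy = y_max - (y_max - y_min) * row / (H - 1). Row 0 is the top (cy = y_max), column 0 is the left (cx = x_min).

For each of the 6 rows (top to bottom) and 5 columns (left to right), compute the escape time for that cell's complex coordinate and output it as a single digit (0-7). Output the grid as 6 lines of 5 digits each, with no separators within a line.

(row=0, col=0): c = -2.0000 + 1.2400i → escape time 1
(row=0, col=1): c = -1.6500 + 1.2400i → escape time 1
(row=0, col=2): c = -1.3000 + 1.2400i → escape time 2
(row=0, col=3): c = -0.9500 + 1.2400i → escape time 3
(row=0, col=4): c = -0.6000 + 1.2400i → escape time 3
(row=1, col=0): c = -2.0000 + 1.0960i → escape time 1
(row=1, col=1): c = -1.6500 + 1.0960i → escape time 2
(row=1, col=2): c = -1.3000 + 1.0960i → escape time 3
(row=1, col=3): c = -0.9500 + 1.0960i → escape time 3
(row=1, col=4): c = -0.6000 + 1.0960i → escape time 3
(row=2, col=0): c = -2.0000 + 0.9520i → escape time 1
(row=2, col=1): c = -1.6500 + 0.9520i → escape time 2
(row=2, col=2): c = -1.3000 + 0.9520i → escape time 3
(row=2, col=3): c = -0.9500 + 0.9520i → escape time 3
(row=2, col=4): c = -0.6000 + 0.9520i → escape time 4
(row=3, col=0): c = -2.0000 + 0.8080i → escape time 1
(row=3, col=1): c = -1.6500 + 0.8080i → escape time 3
(row=3, col=2): c = -1.3000 + 0.8080i → escape time 3
(row=3, col=3): c = -0.9500 + 0.8080i → escape time 3
(row=3, col=4): c = -0.6000 + 0.8080i → escape time 4
(row=4, col=0): c = -2.0000 + 0.6640i → escape time 1
(row=4, col=1): c = -1.6500 + 0.6640i → escape time 3
(row=4, col=2): c = -1.3000 + 0.6640i → escape time 3
(row=4, col=3): c = -0.9500 + 0.6640i → escape time 4
(row=4, col=4): c = -0.6000 + 0.6640i → escape time 7
(row=5, col=0): c = -2.0000 + 0.5200i → escape time 1
(row=5, col=1): c = -1.6500 + 0.5200i → escape time 3
(row=5, col=2): c = -1.3000 + 0.5200i → escape time 3
(row=5, col=3): c = -0.9500 + 0.5200i → escape time 5
(row=5, col=4): c = -0.6000 + 0.5200i → escape time 7

Answer: 11233
12333
12334
13334
13347
13357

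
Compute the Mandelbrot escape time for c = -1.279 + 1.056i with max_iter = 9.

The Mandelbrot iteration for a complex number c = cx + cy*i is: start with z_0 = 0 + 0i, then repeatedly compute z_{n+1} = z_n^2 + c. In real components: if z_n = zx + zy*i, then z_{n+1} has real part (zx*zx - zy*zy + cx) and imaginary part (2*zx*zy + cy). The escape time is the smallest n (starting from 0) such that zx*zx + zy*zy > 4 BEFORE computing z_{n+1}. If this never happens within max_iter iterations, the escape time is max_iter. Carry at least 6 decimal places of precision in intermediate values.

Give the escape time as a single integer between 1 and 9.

z_0 = 0 + 0i, c = -1.2790 + 1.0560i
Iter 1: z = -1.2790 + 1.0560i, |z|^2 = 2.7510
Iter 2: z = -0.7583 + -1.6452i, |z|^2 = 3.2819
Iter 3: z = -3.4108 + 3.5512i, |z|^2 = 24.2445
Escaped at iteration 3

Answer: 3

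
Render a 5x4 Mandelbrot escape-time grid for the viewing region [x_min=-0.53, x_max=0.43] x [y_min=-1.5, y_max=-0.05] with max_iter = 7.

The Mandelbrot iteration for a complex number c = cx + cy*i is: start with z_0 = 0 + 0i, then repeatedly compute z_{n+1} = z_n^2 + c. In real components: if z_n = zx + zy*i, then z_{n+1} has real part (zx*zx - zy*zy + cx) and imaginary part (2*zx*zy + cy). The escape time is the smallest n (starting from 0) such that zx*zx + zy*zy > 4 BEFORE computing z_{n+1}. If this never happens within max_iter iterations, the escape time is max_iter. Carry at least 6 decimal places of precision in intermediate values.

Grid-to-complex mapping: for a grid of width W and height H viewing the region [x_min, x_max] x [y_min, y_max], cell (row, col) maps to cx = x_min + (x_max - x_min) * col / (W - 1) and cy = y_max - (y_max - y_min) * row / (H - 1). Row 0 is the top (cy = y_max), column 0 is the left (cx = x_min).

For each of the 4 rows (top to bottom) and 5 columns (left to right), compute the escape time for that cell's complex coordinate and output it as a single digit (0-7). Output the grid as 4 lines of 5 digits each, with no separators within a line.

Answer: 77776
77776
45743
22222

Derivation:
(row=0, col=0): c = -0.5300 + -0.0500i → escape time 7
(row=0, col=1): c = -0.2900 + -0.0500i → escape time 7
(row=0, col=2): c = -0.0500 + -0.0500i → escape time 7
(row=0, col=3): c = 0.1900 + -0.0500i → escape time 7
(row=0, col=4): c = 0.4300 + -0.0500i → escape time 6
(row=1, col=0): c = -0.5300 + -0.5333i → escape time 7
(row=1, col=1): c = -0.2900 + -0.5333i → escape time 7
(row=1, col=2): c = -0.0500 + -0.5333i → escape time 7
(row=1, col=3): c = 0.1900 + -0.5333i → escape time 7
(row=1, col=4): c = 0.4300 + -0.5333i → escape time 6
(row=2, col=0): c = -0.5300 + -1.0167i → escape time 4
(row=2, col=1): c = -0.2900 + -1.0167i → escape time 5
(row=2, col=2): c = -0.0500 + -1.0167i → escape time 7
(row=2, col=3): c = 0.1900 + -1.0167i → escape time 4
(row=2, col=4): c = 0.4300 + -1.0167i → escape time 3
(row=3, col=0): c = -0.5300 + -1.5000i → escape time 2
(row=3, col=1): c = -0.2900 + -1.5000i → escape time 2
(row=3, col=2): c = -0.0500 + -1.5000i → escape time 2
(row=3, col=3): c = 0.1900 + -1.5000i → escape time 2
(row=3, col=4): c = 0.4300 + -1.5000i → escape time 2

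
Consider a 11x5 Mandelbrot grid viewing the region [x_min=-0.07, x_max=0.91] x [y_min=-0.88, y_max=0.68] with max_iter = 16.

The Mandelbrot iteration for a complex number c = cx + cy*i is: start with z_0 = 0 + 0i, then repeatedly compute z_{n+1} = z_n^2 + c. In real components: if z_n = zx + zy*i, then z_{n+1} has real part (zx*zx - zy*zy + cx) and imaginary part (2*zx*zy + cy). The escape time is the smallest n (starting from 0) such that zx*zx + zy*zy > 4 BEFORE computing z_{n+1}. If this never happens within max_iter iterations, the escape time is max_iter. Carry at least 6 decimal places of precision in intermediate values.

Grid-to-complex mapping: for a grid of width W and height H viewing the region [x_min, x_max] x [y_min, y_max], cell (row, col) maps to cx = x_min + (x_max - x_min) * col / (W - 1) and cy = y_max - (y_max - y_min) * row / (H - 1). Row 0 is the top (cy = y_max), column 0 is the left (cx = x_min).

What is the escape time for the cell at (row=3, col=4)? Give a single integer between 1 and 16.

Answer: 16

Derivation:
z_0 = 0 + 0i, c = 0.3220 + -0.4900i
Iter 1: z = 0.3220 + -0.4900i, |z|^2 = 0.3438
Iter 2: z = 0.1856 + -0.8056i, |z|^2 = 0.6834
Iter 3: z = -0.2925 + -0.7890i, |z|^2 = 0.7081
Iter 4: z = -0.2150 + -0.0285i, |z|^2 = 0.0470
Iter 5: z = 0.3674 + -0.4778i, |z|^2 = 0.3632
Iter 6: z = 0.2287 + -0.8411i, |z|^2 = 0.7597
Iter 7: z = -0.3331 + -0.8747i, |z|^2 = 0.8761
Iter 8: z = -0.3322 + 0.0927i, |z|^2 = 0.1190
Iter 9: z = 0.4238 + -0.5516i, |z|^2 = 0.4839
Iter 10: z = 0.1973 + -0.9575i, |z|^2 = 0.9558
Iter 11: z = -0.5559 + -0.8679i, |z|^2 = 1.0623
Iter 12: z = -0.1222 + 0.4750i, |z|^2 = 0.2405
Iter 13: z = 0.1113 + -0.6061i, |z|^2 = 0.3797
Iter 14: z = -0.0330 + -0.6250i, |z|^2 = 0.3917
Iter 15: z = -0.0675 + -0.4488i, |z|^2 = 0.2060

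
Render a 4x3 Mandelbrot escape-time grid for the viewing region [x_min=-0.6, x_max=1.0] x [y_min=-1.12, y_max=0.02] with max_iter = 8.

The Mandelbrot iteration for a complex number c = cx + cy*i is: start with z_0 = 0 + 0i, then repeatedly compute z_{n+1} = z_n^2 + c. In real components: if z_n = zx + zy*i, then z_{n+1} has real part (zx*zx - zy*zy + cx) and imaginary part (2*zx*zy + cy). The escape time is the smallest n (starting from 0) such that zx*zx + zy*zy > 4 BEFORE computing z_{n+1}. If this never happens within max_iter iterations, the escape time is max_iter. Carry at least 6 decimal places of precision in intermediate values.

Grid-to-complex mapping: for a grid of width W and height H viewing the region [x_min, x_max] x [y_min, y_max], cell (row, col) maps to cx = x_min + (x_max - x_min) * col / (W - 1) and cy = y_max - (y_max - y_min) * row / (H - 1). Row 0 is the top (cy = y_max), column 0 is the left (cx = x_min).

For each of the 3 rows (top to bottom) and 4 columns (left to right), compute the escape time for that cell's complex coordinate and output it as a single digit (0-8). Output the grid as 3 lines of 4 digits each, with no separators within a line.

(row=0, col=0): c = -0.6000 + 0.0200i → escape time 8
(row=0, col=1): c = -0.0667 + 0.0200i → escape time 8
(row=0, col=2): c = 0.4667 + 0.0200i → escape time 5
(row=0, col=3): c = 1.0000 + 0.0200i → escape time 2
(row=1, col=0): c = -0.6000 + -0.5500i → escape time 8
(row=1, col=1): c = -0.0667 + -0.5500i → escape time 8
(row=1, col=2): c = 0.4667 + -0.5500i → escape time 5
(row=1, col=3): c = 1.0000 + -0.5500i → escape time 2
(row=2, col=0): c = -0.6000 + -1.1200i → escape time 3
(row=2, col=1): c = -0.0667 + -1.1200i → escape time 5
(row=2, col=2): c = 0.4667 + -1.1200i → escape time 2
(row=2, col=3): c = 1.0000 + -1.1200i → escape time 2

Answer: 8852
8852
3522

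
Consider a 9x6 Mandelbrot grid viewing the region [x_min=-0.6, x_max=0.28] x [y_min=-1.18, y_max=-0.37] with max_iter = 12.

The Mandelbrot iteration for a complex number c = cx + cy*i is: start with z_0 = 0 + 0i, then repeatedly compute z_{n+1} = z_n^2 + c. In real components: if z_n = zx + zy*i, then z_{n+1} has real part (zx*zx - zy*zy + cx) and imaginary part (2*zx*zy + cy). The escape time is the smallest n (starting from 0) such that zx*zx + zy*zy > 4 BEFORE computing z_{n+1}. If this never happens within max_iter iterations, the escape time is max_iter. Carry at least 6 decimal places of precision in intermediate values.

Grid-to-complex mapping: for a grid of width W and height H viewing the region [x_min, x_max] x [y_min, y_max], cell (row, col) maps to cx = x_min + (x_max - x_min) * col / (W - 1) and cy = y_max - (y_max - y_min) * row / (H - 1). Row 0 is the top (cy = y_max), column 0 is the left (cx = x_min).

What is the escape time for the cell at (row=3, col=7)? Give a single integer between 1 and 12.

Answer: 5

Derivation:
z_0 = 0 + 0i, c = 0.1700 + -0.8560i
Iter 1: z = 0.1700 + -0.8560i, |z|^2 = 0.7616
Iter 2: z = -0.5338 + -1.1470i, |z|^2 = 1.6007
Iter 3: z = -0.8607 + 0.3687i, |z|^2 = 0.8768
Iter 4: z = 0.7749 + -1.4906i, |z|^2 = 2.8225
Iter 5: z = -1.4515 + -3.1663i, |z|^2 = 12.1319
Escaped at iteration 5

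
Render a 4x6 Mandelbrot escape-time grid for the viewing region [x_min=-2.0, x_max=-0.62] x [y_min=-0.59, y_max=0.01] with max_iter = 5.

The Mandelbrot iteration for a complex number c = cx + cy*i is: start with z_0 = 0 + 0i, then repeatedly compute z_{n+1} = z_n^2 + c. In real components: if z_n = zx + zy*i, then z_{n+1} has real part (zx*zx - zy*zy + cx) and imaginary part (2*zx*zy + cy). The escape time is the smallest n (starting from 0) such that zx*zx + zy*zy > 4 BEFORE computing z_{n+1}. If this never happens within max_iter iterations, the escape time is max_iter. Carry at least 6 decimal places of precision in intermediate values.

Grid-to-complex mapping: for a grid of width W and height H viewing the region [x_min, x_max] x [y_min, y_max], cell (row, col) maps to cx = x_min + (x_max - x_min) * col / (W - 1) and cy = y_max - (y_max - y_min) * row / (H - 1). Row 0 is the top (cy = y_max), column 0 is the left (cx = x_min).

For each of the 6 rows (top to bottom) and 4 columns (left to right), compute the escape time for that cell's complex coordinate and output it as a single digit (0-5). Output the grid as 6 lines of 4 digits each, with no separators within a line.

(row=0, col=0): c = -2.0000 + 0.0100i → escape time 1
(row=0, col=1): c = -1.5400 + 0.0100i → escape time 5
(row=0, col=2): c = -1.0800 + 0.0100i → escape time 5
(row=0, col=3): c = -0.6200 + 0.0100i → escape time 5
(row=1, col=0): c = -2.0000 + -0.1100i → escape time 1
(row=1, col=1): c = -1.5400 + -0.1100i → escape time 5
(row=1, col=2): c = -1.0800 + -0.1100i → escape time 5
(row=1, col=3): c = -0.6200 + -0.1100i → escape time 5
(row=2, col=0): c = -2.0000 + -0.2300i → escape time 1
(row=2, col=1): c = -1.5400 + -0.2300i → escape time 5
(row=2, col=2): c = -1.0800 + -0.2300i → escape time 5
(row=2, col=3): c = -0.6200 + -0.2300i → escape time 5
(row=3, col=0): c = -2.0000 + -0.3500i → escape time 1
(row=3, col=1): c = -1.5400 + -0.3500i → escape time 4
(row=3, col=2): c = -1.0800 + -0.3500i → escape time 5
(row=3, col=3): c = -0.6200 + -0.3500i → escape time 5
(row=4, col=0): c = -2.0000 + -0.4700i → escape time 1
(row=4, col=1): c = -1.5400 + -0.4700i → escape time 3
(row=4, col=2): c = -1.0800 + -0.4700i → escape time 5
(row=4, col=3): c = -0.6200 + -0.4700i → escape time 5
(row=5, col=0): c = -2.0000 + -0.5900i → escape time 1
(row=5, col=1): c = -1.5400 + -0.5900i → escape time 3
(row=5, col=2): c = -1.0800 + -0.5900i → escape time 4
(row=5, col=3): c = -0.6200 + -0.5900i → escape time 5

Answer: 1555
1555
1555
1455
1355
1345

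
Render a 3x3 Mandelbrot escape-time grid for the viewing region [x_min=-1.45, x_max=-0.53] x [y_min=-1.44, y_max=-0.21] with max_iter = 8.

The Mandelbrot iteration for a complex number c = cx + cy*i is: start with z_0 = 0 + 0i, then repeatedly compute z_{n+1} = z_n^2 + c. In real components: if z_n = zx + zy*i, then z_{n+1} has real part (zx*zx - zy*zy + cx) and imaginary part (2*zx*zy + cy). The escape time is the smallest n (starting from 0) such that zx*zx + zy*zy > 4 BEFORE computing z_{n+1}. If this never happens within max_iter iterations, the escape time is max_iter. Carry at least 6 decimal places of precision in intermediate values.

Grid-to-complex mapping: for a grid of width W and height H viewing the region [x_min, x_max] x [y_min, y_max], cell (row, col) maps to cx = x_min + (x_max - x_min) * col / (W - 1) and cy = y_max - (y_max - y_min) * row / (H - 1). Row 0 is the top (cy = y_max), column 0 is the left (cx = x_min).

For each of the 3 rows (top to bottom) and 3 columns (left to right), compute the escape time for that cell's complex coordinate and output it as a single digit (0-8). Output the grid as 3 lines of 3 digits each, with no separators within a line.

Answer: 588
335
122

Derivation:
(row=0, col=0): c = -1.4500 + -0.2100i → escape time 5
(row=0, col=1): c = -0.9900 + -0.2100i → escape time 8
(row=0, col=2): c = -0.5300 + -0.2100i → escape time 8
(row=1, col=0): c = -1.4500 + -0.8250i → escape time 3
(row=1, col=1): c = -0.9900 + -0.8250i → escape time 3
(row=1, col=2): c = -0.5300 + -0.8250i → escape time 5
(row=2, col=0): c = -1.4500 + -1.4400i → escape time 1
(row=2, col=1): c = -0.9900 + -1.4400i → escape time 2
(row=2, col=2): c = -0.5300 + -1.4400i → escape time 2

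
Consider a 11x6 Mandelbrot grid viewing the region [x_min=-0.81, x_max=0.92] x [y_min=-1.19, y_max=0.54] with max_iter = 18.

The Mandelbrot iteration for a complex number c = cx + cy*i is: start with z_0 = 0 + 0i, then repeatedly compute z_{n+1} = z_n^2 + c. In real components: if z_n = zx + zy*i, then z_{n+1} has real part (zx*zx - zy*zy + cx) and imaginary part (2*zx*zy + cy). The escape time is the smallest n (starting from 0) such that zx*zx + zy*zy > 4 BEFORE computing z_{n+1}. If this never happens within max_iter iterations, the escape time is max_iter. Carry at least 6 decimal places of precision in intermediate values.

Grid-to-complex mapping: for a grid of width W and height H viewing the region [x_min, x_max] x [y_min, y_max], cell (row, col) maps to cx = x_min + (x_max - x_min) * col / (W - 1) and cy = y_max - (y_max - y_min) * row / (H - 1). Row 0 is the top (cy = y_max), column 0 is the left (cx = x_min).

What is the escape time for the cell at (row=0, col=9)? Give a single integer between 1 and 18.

z_0 = 0 + 0i, c = 0.7470 + 0.5400i
Iter 1: z = 0.7470 + 0.5400i, |z|^2 = 0.8496
Iter 2: z = 1.0134 + 1.3468i, |z|^2 = 2.8408
Iter 3: z = -0.0398 + 3.2696i, |z|^2 = 10.6921
Escaped at iteration 3

Answer: 3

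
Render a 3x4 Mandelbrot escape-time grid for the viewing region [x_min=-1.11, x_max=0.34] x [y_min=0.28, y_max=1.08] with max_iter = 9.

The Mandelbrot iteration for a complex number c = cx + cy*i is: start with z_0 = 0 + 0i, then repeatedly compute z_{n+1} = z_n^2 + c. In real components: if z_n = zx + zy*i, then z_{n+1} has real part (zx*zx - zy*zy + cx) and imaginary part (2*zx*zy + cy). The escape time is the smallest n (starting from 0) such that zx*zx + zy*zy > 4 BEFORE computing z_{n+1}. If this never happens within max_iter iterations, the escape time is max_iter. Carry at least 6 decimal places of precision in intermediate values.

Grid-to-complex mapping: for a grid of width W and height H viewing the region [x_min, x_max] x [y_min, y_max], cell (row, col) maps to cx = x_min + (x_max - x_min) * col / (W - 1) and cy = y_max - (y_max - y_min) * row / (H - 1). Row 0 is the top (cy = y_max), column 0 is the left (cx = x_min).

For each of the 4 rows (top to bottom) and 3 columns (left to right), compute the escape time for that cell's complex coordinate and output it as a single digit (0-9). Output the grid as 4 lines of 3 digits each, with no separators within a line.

(row=0, col=0): c = -1.1100 + 1.0800i → escape time 3
(row=0, col=1): c = -0.3850 + 1.0800i → escape time 4
(row=0, col=2): c = 0.3400 + 1.0800i → escape time 3
(row=1, col=0): c = -1.1100 + 0.8133i → escape time 3
(row=1, col=1): c = -0.3850 + 0.8133i → escape time 6
(row=1, col=2): c = 0.3400 + 0.8133i → escape time 4
(row=2, col=0): c = -1.1100 + 0.5467i → escape time 5
(row=2, col=1): c = -0.3850 + 0.5467i → escape time 9
(row=2, col=2): c = 0.3400 + 0.5467i → escape time 9
(row=3, col=0): c = -1.1100 + 0.2800i → escape time 9
(row=3, col=1): c = -0.3850 + 0.2800i → escape time 9
(row=3, col=2): c = 0.3400 + 0.2800i → escape time 9

Answer: 343
364
599
999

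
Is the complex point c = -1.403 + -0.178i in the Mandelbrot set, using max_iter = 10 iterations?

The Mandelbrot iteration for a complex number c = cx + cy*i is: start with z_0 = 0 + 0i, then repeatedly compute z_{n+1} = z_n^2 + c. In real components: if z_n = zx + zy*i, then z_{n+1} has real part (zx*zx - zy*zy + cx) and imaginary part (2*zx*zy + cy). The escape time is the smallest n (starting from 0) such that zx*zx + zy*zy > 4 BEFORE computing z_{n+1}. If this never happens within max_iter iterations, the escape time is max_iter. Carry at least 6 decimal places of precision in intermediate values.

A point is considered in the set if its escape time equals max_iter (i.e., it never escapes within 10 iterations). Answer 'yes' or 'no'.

z_0 = 0 + 0i, c = -1.4030 + -0.1780i
Iter 1: z = -1.4030 + -0.1780i, |z|^2 = 2.0001
Iter 2: z = 0.5337 + 0.3215i, |z|^2 = 0.3882
Iter 3: z = -1.2215 + 0.1652i, |z|^2 = 1.5193
Iter 4: z = 0.0617 + -0.5815i, |z|^2 = 0.3419
Iter 5: z = -1.7373 + -0.2498i, |z|^2 = 3.0805
Iter 6: z = 1.5527 + 0.6899i, |z|^2 = 2.8870
Iter 7: z = 0.5320 + 1.9646i, |z|^2 = 4.1426
Escaped at iteration 7

Answer: no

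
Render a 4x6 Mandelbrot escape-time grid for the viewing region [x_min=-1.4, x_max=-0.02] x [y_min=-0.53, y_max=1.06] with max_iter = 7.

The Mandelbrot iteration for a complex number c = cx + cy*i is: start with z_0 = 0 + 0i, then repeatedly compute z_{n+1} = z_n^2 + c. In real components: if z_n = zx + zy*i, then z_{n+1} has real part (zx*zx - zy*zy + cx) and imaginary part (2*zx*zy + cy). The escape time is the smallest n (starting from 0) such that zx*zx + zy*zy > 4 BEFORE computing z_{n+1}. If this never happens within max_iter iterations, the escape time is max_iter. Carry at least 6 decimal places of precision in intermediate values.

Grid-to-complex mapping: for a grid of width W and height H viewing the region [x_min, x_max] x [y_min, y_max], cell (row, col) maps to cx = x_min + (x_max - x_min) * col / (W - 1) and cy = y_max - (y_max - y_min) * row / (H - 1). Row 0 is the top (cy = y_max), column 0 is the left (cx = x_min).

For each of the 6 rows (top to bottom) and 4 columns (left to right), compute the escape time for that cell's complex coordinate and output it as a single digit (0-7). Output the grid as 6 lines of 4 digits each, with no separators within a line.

Answer: 3345
3467
4677
7777
6777
3577

Derivation:
(row=0, col=0): c = -1.4000 + 1.0600i → escape time 3
(row=0, col=1): c = -0.9400 + 1.0600i → escape time 3
(row=0, col=2): c = -0.4800 + 1.0600i → escape time 4
(row=0, col=3): c = -0.0200 + 1.0600i → escape time 5
(row=1, col=0): c = -1.4000 + 0.7420i → escape time 3
(row=1, col=1): c = -0.9400 + 0.7420i → escape time 4
(row=1, col=2): c = -0.4800 + 0.7420i → escape time 6
(row=1, col=3): c = -0.0200 + 0.7420i → escape time 7
(row=2, col=0): c = -1.4000 + 0.4240i → escape time 4
(row=2, col=1): c = -0.9400 + 0.4240i → escape time 6
(row=2, col=2): c = -0.4800 + 0.4240i → escape time 7
(row=2, col=3): c = -0.0200 + 0.4240i → escape time 7
(row=3, col=0): c = -1.4000 + 0.1060i → escape time 7
(row=3, col=1): c = -0.9400 + 0.1060i → escape time 7
(row=3, col=2): c = -0.4800 + 0.1060i → escape time 7
(row=3, col=3): c = -0.0200 + 0.1060i → escape time 7
(row=4, col=0): c = -1.4000 + -0.2120i → escape time 6
(row=4, col=1): c = -0.9400 + -0.2120i → escape time 7
(row=4, col=2): c = -0.4800 + -0.2120i → escape time 7
(row=4, col=3): c = -0.0200 + -0.2120i → escape time 7
(row=5, col=0): c = -1.4000 + -0.5300i → escape time 3
(row=5, col=1): c = -0.9400 + -0.5300i → escape time 5
(row=5, col=2): c = -0.4800 + -0.5300i → escape time 7
(row=5, col=3): c = -0.0200 + -0.5300i → escape time 7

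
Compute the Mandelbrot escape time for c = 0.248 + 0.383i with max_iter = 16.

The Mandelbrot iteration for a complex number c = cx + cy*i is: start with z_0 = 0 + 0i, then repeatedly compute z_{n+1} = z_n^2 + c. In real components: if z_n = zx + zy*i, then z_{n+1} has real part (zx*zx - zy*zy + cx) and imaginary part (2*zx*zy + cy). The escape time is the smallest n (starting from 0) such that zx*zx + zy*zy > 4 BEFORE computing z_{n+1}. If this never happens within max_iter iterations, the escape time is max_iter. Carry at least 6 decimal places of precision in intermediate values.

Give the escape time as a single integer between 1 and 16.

z_0 = 0 + 0i, c = 0.2480 + 0.3830i
Iter 1: z = 0.2480 + 0.3830i, |z|^2 = 0.2082
Iter 2: z = 0.1628 + 0.5730i, |z|^2 = 0.3548
Iter 3: z = -0.0538 + 0.5696i, |z|^2 = 0.3273
Iter 4: z = -0.0735 + 0.3217i, |z|^2 = 0.1089
Iter 5: z = 0.1499 + 0.3357i, |z|^2 = 0.1352
Iter 6: z = 0.1578 + 0.4836i, |z|^2 = 0.2588
Iter 7: z = 0.0390 + 0.5356i, |z|^2 = 0.2884
Iter 8: z = -0.0374 + 0.4248i, |z|^2 = 0.1818
Iter 9: z = 0.0690 + 0.3513i, |z|^2 = 0.1281
Iter 10: z = 0.1294 + 0.4315i, |z|^2 = 0.2029
Iter 11: z = 0.0786 + 0.4946i, |z|^2 = 0.2508
Iter 12: z = 0.0095 + 0.4607i, |z|^2 = 0.2124
Iter 13: z = 0.0358 + 0.3918i, |z|^2 = 0.1548
Iter 14: z = 0.0958 + 0.4111i, |z|^2 = 0.1781
Iter 15: z = 0.0882 + 0.4618i, |z|^2 = 0.2210

Answer: 16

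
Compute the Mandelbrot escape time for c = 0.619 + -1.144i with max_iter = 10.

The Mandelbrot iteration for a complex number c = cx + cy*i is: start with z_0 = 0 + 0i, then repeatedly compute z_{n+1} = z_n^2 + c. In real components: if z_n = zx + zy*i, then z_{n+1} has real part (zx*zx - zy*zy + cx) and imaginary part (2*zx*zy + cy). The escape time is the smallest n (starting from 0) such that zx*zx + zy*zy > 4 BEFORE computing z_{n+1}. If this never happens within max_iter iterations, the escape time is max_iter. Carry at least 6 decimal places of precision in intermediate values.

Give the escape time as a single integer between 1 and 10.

Answer: 2

Derivation:
z_0 = 0 + 0i, c = 0.6190 + -1.1440i
Iter 1: z = 0.6190 + -1.1440i, |z|^2 = 1.6919
Iter 2: z = -0.3066 + -2.5603i, |z|^2 = 6.6490
Escaped at iteration 2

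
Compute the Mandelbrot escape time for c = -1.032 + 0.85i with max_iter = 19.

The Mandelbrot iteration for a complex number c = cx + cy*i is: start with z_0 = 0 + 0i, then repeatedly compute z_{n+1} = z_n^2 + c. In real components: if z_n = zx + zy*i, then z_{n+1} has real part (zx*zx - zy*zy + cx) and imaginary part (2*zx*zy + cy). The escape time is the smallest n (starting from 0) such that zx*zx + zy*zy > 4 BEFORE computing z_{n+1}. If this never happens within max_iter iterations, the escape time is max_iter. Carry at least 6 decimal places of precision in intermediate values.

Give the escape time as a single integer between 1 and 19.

z_0 = 0 + 0i, c = -1.0320 + 0.8500i
Iter 1: z = -1.0320 + 0.8500i, |z|^2 = 1.7875
Iter 2: z = -0.6895 + -0.9044i, |z|^2 = 1.2933
Iter 3: z = -1.3746 + 2.0971i, |z|^2 = 6.2874
Escaped at iteration 3

Answer: 3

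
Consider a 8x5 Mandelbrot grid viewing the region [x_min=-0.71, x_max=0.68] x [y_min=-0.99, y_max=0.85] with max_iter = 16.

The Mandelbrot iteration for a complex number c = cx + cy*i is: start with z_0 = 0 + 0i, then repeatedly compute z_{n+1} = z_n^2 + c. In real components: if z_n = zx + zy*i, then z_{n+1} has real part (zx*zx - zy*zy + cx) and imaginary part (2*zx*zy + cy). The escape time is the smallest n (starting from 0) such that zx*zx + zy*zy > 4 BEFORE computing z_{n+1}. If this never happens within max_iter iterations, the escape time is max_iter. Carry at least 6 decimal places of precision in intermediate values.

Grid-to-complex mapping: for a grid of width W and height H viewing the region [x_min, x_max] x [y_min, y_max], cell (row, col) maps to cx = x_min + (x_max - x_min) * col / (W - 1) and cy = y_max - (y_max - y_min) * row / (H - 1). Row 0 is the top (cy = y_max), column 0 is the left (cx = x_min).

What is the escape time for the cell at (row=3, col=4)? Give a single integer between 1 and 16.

z_0 = 0 + 0i, c = 0.0843 + -0.5300i
Iter 1: z = 0.0843 + -0.5300i, |z|^2 = 0.2880
Iter 2: z = -0.1895 + -0.6193i, |z|^2 = 0.4195
Iter 3: z = -0.2634 + -0.2953i, |z|^2 = 0.1565
Iter 4: z = 0.0665 + -0.3745i, |z|^2 = 0.1446
Iter 5: z = -0.0515 + -0.5798i, |z|^2 = 0.3388
Iter 6: z = -0.2492 + -0.4703i, |z|^2 = 0.2833
Iter 7: z = -0.0747 + -0.2956i, |z|^2 = 0.0930
Iter 8: z = 0.0025 + -0.4858i, |z|^2 = 0.2360
Iter 9: z = -0.1517 + -0.5324i, |z|^2 = 0.3065
Iter 10: z = -0.1762 + -0.3684i, |z|^2 = 0.1668
Iter 11: z = -0.0204 + -0.4002i, |z|^2 = 0.1606
Iter 12: z = -0.0754 + -0.5136i, |z|^2 = 0.2695
Iter 13: z = -0.1739 + -0.4525i, |z|^2 = 0.2350
Iter 14: z = -0.0902 + -0.3727i, |z|^2 = 0.1470
Iter 15: z = -0.0464 + -0.4627i, |z|^2 = 0.2163

Answer: 16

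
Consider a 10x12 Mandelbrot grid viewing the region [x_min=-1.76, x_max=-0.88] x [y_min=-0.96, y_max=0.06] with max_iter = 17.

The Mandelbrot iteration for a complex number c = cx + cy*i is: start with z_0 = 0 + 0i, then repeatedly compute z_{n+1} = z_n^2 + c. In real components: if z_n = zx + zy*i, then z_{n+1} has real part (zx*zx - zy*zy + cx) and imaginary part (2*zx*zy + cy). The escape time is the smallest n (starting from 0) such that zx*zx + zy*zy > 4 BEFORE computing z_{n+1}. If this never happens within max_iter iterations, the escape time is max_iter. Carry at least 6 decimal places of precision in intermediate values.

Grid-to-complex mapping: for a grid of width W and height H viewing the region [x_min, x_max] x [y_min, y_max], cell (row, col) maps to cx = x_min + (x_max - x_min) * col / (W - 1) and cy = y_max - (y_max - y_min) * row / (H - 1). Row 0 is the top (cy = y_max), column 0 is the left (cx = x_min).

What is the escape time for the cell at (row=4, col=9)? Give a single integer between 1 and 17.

z_0 = 0 + 0i, c = -0.8800 + -0.3109i
Iter 1: z = -0.8800 + -0.3109i, |z|^2 = 0.8711
Iter 2: z = -0.2023 + 0.2363i, |z|^2 = 0.0967
Iter 3: z = -0.8949 + -0.4065i, |z|^2 = 0.9661
Iter 4: z = -0.2444 + 0.4167i, |z|^2 = 0.2333
Iter 5: z = -0.9939 + -0.5145i, |z|^2 = 1.2526
Iter 6: z = -0.1569 + 0.7119i, |z|^2 = 0.5314
Iter 7: z = -1.3621 + -0.5343i, |z|^2 = 2.1409
Iter 8: z = 0.6899 + 1.1447i, |z|^2 = 1.7863
Iter 9: z = -1.7144 + 1.2686i, |z|^2 = 4.5485
Escaped at iteration 9

Answer: 9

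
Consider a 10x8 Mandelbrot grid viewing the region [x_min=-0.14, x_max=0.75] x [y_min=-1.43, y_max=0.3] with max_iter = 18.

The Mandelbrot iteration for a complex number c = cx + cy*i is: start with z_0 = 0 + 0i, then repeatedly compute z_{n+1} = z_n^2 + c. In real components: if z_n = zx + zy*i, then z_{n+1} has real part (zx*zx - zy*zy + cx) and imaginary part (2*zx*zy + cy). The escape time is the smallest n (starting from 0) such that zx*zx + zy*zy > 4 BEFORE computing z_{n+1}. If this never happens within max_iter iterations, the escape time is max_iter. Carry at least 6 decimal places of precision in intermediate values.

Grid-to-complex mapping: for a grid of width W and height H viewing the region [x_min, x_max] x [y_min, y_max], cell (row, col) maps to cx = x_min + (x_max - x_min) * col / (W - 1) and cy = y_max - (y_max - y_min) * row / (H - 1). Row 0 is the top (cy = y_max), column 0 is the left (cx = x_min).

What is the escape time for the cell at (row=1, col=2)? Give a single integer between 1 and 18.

z_0 = 0 + 0i, c = 0.0578 + 0.0529i
Iter 1: z = 0.0578 + 0.0529i, |z|^2 = 0.0061
Iter 2: z = 0.0583 + 0.0590i, |z|^2 = 0.0069
Iter 3: z = 0.0577 + 0.0597i, |z|^2 = 0.0069
Iter 4: z = 0.0575 + 0.0598i, |z|^2 = 0.0069
Iter 5: z = 0.0575 + 0.0597i, |z|^2 = 0.0069
Iter 6: z = 0.0575 + 0.0597i, |z|^2 = 0.0069
Iter 7: z = 0.0575 + 0.0597i, |z|^2 = 0.0069
Iter 8: z = 0.0575 + 0.0597i, |z|^2 = 0.0069
Iter 9: z = 0.0575 + 0.0597i, |z|^2 = 0.0069
Iter 10: z = 0.0575 + 0.0597i, |z|^2 = 0.0069
Iter 11: z = 0.0575 + 0.0597i, |z|^2 = 0.0069
Iter 12: z = 0.0575 + 0.0597i, |z|^2 = 0.0069
Iter 13: z = 0.0575 + 0.0597i, |z|^2 = 0.0069
Iter 14: z = 0.0575 + 0.0597i, |z|^2 = 0.0069
Iter 15: z = 0.0575 + 0.0597i, |z|^2 = 0.0069
Iter 16: z = 0.0575 + 0.0597i, |z|^2 = 0.0069
Iter 17: z = 0.0575 + 0.0597i, |z|^2 = 0.0069

Answer: 18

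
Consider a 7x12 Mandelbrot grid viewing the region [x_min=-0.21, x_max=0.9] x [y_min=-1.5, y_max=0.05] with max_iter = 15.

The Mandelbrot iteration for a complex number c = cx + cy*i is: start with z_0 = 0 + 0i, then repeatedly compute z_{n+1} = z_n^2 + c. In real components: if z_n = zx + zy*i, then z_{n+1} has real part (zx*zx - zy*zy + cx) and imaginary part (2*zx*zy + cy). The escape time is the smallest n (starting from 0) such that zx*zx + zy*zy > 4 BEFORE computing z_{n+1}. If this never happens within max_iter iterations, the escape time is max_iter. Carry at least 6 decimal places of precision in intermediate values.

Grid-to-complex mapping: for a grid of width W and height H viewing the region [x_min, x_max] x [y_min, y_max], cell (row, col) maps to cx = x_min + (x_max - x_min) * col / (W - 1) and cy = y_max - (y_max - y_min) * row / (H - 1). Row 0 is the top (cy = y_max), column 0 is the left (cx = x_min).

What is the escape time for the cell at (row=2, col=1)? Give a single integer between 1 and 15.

z_0 = 0 + 0i, c = -0.0250 + -0.2318i
Iter 1: z = -0.0250 + -0.2318i, |z|^2 = 0.0544
Iter 2: z = -0.0781 + -0.2202i, |z|^2 = 0.0546
Iter 3: z = -0.0674 + -0.1974i, |z|^2 = 0.0435
Iter 4: z = -0.0594 + -0.2052i, |z|^2 = 0.0456
Iter 5: z = -0.0636 + -0.2074i, |z|^2 = 0.0471
Iter 6: z = -0.0640 + -0.2054i, |z|^2 = 0.0463
Iter 7: z = -0.0631 + -0.2055i, |z|^2 = 0.0462
Iter 8: z = -0.0633 + -0.2059i, |z|^2 = 0.0464
Iter 9: z = -0.0634 + -0.2058i, |z|^2 = 0.0464
Iter 10: z = -0.0633 + -0.2057i, |z|^2 = 0.0463
Iter 11: z = -0.0633 + -0.2058i, |z|^2 = 0.0463
Iter 12: z = -0.0633 + -0.2058i, |z|^2 = 0.0463
Iter 13: z = -0.0633 + -0.2058i, |z|^2 = 0.0463
Iter 14: z = -0.0633 + -0.2058i, |z|^2 = 0.0463

Answer: 15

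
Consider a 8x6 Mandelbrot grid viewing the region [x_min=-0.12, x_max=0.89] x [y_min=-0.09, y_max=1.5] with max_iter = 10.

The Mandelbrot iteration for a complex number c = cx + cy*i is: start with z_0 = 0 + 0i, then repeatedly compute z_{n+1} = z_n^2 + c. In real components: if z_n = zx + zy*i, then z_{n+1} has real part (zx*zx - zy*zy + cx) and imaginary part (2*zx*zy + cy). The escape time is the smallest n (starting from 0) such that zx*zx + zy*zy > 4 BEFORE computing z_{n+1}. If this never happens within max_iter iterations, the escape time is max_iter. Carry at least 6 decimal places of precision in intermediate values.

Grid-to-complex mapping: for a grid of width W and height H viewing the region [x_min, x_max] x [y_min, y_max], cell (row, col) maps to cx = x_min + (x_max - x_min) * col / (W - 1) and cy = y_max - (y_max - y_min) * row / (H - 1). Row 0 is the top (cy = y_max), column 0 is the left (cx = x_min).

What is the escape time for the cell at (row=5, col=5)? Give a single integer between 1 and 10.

z_0 = 0 + 0i, c = 0.6014 + -0.0900i
Iter 1: z = 0.6014 + -0.0900i, |z|^2 = 0.3698
Iter 2: z = 0.9550 + -0.1983i, |z|^2 = 0.9514
Iter 3: z = 1.4742 + -0.4687i, |z|^2 = 2.3930
Iter 4: z = 2.5551 + -1.4719i, |z|^2 = 8.6952
Escaped at iteration 4

Answer: 4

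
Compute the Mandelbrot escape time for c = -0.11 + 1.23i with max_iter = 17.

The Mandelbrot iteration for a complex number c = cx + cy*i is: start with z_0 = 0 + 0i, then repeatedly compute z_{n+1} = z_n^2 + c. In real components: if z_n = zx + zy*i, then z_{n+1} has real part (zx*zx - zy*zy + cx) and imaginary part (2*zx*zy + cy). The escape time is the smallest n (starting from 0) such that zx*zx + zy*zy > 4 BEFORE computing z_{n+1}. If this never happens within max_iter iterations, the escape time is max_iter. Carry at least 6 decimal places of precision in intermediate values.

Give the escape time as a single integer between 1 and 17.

Answer: 3

Derivation:
z_0 = 0 + 0i, c = -0.1100 + 1.2300i
Iter 1: z = -0.1100 + 1.2300i, |z|^2 = 1.5250
Iter 2: z = -1.6108 + 0.9594i, |z|^2 = 3.5151
Iter 3: z = 1.5642 + -1.8608i, |z|^2 = 5.9094
Escaped at iteration 3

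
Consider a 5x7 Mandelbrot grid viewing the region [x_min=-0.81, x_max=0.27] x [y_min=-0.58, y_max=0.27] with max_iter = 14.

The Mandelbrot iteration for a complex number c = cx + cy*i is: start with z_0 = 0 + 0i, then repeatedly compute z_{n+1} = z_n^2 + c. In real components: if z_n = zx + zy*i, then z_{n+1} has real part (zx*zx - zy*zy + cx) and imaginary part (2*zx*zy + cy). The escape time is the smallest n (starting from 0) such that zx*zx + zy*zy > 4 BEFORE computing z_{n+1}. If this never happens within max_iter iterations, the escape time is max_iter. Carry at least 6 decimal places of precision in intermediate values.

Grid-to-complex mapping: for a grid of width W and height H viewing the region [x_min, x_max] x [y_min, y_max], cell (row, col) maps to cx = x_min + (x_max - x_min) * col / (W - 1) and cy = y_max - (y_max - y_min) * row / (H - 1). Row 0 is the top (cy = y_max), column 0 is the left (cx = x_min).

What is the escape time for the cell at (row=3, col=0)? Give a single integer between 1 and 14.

z_0 = 0 + 0i, c = -0.8100 + -0.1550i
Iter 1: z = -0.8100 + -0.1550i, |z|^2 = 0.6801
Iter 2: z = -0.1779 + 0.0961i, |z|^2 = 0.0409
Iter 3: z = -0.7876 + -0.1892i, |z|^2 = 0.6561
Iter 4: z = -0.2255 + 0.1430i, |z|^2 = 0.0713
Iter 5: z = -0.7796 + -0.2195i, |z|^2 = 0.6560
Iter 6: z = -0.2504 + 0.1872i, |z|^2 = 0.0978
Iter 7: z = -0.7824 + -0.2488i, |z|^2 = 0.6740
Iter 8: z = -0.2598 + 0.2343i, |z|^2 = 0.1224
Iter 9: z = -0.7974 + -0.2767i, |z|^2 = 0.7124
Iter 10: z = -0.2508 + 0.2863i, |z|^2 = 0.1449
Iter 11: z = -0.8291 + -0.2986i, |z|^2 = 0.7766
Iter 12: z = -0.2118 + 0.3401i, |z|^2 = 0.1605
Iter 13: z = -0.8808 + -0.2991i, |z|^2 = 0.8653

Answer: 14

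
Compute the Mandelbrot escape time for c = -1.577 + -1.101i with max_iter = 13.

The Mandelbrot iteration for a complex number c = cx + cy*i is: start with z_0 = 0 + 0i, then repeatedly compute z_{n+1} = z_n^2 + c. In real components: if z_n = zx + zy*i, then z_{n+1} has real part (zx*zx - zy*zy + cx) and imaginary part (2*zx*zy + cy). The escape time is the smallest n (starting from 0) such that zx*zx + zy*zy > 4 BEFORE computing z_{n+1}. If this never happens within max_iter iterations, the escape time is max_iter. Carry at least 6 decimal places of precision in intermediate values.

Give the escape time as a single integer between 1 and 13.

Answer: 2

Derivation:
z_0 = 0 + 0i, c = -1.5770 + -1.1010i
Iter 1: z = -1.5770 + -1.1010i, |z|^2 = 3.6991
Iter 2: z = -0.3023 + 2.3716i, |z|^2 = 5.7156
Escaped at iteration 2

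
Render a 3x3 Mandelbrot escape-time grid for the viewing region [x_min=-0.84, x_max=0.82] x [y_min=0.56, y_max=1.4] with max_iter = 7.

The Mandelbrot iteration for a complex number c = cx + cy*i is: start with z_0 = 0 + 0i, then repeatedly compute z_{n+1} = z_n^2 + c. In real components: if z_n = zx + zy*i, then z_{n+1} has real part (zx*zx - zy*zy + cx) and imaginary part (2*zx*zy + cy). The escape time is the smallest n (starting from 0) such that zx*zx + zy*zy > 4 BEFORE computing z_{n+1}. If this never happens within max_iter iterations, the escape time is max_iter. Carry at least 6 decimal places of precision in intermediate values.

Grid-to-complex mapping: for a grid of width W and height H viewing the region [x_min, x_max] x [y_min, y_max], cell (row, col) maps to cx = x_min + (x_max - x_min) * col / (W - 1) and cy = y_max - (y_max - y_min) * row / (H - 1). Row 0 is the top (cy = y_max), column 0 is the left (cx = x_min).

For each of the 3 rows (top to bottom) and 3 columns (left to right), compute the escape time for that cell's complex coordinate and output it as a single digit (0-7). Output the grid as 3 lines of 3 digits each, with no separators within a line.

Answer: 222
372
573

Derivation:
(row=0, col=0): c = -0.8400 + 1.4000i → escape time 2
(row=0, col=1): c = -0.0100 + 1.4000i → escape time 2
(row=0, col=2): c = 0.8200 + 1.4000i → escape time 2
(row=1, col=0): c = -0.8400 + 0.9800i → escape time 3
(row=1, col=1): c = -0.0100 + 0.9800i → escape time 7
(row=1, col=2): c = 0.8200 + 0.9800i → escape time 2
(row=2, col=0): c = -0.8400 + 0.5600i → escape time 5
(row=2, col=1): c = -0.0100 + 0.5600i → escape time 7
(row=2, col=2): c = 0.8200 + 0.5600i → escape time 3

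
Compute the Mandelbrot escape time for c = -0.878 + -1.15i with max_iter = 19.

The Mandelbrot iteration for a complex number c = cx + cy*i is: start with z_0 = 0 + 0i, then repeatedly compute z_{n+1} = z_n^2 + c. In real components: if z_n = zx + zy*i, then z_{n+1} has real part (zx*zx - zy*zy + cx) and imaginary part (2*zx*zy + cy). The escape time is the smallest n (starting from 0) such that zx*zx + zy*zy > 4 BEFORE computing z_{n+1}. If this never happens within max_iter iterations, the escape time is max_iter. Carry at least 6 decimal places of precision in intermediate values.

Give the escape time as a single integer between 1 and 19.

Answer: 3

Derivation:
z_0 = 0 + 0i, c = -0.8780 + -1.1500i
Iter 1: z = -0.8780 + -1.1500i, |z|^2 = 2.0934
Iter 2: z = -1.4296 + 0.8694i, |z|^2 = 2.7997
Iter 3: z = 0.4099 + -3.6358i, |z|^2 = 13.3872
Escaped at iteration 3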